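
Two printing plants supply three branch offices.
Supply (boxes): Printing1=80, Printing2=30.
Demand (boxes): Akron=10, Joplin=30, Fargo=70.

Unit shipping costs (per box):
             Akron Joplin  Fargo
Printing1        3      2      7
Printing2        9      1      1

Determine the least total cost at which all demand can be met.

400

Optimal allocation:
  Printing1->Akron: 10 × 3 = 30
  Printing1->Joplin: 30 × 2 = 60
  Printing1->Fargo: 40 × 7 = 280
  Printing2->Fargo: 30 × 1 = 30
Total = 30 + 60 + 280 + 30 = 400.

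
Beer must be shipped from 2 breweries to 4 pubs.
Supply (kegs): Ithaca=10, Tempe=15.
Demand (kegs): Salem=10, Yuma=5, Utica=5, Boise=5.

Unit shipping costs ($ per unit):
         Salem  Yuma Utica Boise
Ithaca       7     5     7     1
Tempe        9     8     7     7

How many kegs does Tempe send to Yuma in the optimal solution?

Optimal shipments:
  Ithaca to Yuma: 5 × $5 = $25
  Ithaca to Boise: 5 × $1 = $5
  Tempe to Salem: 10 × $9 = $90
  Tempe to Utica: 5 × $7 = $35
Total cost = $155.
The route Tempe→Yuma is not used.

0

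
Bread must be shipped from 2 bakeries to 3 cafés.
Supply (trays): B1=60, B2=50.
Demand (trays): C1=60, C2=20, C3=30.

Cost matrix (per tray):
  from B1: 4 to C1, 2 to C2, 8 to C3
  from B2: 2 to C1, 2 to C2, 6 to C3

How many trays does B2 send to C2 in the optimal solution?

The minimum-cost plan:
  B1->C1: 10 trays
  B1->C2: 20 trays
  B1->C3: 30 trays
  B2->C1: 50 trays
Total cost = 420.
The route B2→C2 is not used.

0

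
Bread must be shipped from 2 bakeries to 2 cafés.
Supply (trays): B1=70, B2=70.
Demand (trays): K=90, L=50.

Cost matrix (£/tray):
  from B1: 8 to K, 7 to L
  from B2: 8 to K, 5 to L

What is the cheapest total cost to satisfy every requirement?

970

Optimal allocation:
  B1→K: 70 × £8 = £560
  B2→K: 20 × £8 = £160
  B2→L: 50 × £5 = £250
Total = 560 + 160 + 250 = £970.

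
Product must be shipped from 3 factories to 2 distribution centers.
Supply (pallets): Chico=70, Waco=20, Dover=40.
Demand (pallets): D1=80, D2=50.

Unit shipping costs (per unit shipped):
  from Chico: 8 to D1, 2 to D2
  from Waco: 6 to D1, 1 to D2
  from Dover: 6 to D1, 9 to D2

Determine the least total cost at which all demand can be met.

One minimum-cost allocation:
  Chico to D1: 20 × 8 = 160
  Chico to D2: 50 × 2 = 100
  Waco to D1: 20 × 6 = 120
  Dover to D1: 40 × 6 = 240
Total = 160 + 100 + 120 + 240 = 620.
(Supply check: Chico ships 70; Waco ships 20; Dover ships 40.)

620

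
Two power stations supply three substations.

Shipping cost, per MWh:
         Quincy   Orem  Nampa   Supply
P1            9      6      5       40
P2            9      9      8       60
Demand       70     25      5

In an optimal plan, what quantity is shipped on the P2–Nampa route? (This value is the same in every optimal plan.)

The minimum-cost plan:
  P1 to Quincy: 10 × 9 = 90
  P1 to Orem: 25 × 6 = 150
  P1 to Nampa: 5 × 5 = 25
  P2 to Quincy: 60 × 9 = 540
Total cost = 805.
The route P2→Nampa is not used.

0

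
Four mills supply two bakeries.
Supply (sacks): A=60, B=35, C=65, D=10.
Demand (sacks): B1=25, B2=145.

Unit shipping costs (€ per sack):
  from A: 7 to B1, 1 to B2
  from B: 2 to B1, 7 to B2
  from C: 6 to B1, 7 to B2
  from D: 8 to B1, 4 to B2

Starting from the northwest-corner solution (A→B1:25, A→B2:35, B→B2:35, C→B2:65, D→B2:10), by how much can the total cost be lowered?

275

Current plan cost = 25·7 + 35·1 + 35·7 + 65·7 + 10·4 = €950.
Optimal plan:
  A–B2: 60 × €1 = €60
  B–B1: 25 × €2 = €50
  B–B2: 10 × €7 = €70
  C–B2: 65 × €7 = €455
  D–B2: 10 × €4 = €40
Optimal cost = €675.
Saving = 950 − 675 = €275.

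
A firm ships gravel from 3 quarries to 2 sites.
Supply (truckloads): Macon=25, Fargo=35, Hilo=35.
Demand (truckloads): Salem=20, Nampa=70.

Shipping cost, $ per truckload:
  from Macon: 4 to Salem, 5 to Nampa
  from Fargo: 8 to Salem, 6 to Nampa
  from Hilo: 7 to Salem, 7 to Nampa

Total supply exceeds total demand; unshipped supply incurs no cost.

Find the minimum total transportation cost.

525

A cheapest plan:
  Macon to Salem: 20 × $4 = $80
  Macon to Nampa: 5 × $5 = $25
  Fargo to Nampa: 35 × $6 = $210
  Hilo to Nampa: 30 × $7 = $210
Total = 80 + 25 + 210 + 210 = $525.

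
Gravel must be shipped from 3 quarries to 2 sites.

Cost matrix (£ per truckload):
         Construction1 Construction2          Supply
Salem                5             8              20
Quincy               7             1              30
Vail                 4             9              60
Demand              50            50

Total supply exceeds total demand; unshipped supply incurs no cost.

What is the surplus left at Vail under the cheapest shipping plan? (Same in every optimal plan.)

An optimal plan:
  Salem->Construction2: 20 × £8 = £160
  Quincy->Construction2: 30 × £1 = £30
  Vail->Construction1: 50 × £4 = £200
Total cost = £390.
Vail ships 50 of its 60, leaving 10.

10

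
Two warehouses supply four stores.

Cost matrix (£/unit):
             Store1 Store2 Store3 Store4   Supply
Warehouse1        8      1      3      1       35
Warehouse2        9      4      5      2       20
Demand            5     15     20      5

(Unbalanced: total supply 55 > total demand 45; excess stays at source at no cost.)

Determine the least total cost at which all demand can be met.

A cheapest plan:
  Warehouse1–Store2: 15 × £1 = £15
  Warehouse1–Store3: 20 × £3 = £60
  Warehouse2–Store1: 5 × £9 = £45
  Warehouse2–Store4: 5 × £2 = £10
Total = 15 + 60 + 45 + 10 = £130.
(Supply check: Warehouse1 ships 35; Warehouse2 ships 10.)

130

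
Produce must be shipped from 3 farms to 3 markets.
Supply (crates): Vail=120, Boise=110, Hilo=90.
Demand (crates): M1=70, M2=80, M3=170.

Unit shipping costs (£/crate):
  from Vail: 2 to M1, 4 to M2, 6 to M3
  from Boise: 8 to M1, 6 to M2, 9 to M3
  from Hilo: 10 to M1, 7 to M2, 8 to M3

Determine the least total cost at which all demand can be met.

A cheapest plan:
  Vail→M1: 70 × £2 = £140
  Vail→M3: 50 × £6 = £300
  Boise→M2: 80 × £6 = £480
  Boise→M3: 30 × £9 = £270
  Hilo→M3: 90 × £8 = £720
Total = 140 + 300 + 480 + 270 + 720 = £1910.

1910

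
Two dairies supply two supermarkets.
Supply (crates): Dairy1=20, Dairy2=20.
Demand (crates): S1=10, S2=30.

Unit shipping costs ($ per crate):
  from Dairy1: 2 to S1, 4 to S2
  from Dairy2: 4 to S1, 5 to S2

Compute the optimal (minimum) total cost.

Optimal allocation:
  Dairy1–S1: 10 × $2 = $20
  Dairy1–S2: 10 × $4 = $40
  Dairy2–S2: 20 × $5 = $100
Total = 20 + 40 + 100 = $160.

160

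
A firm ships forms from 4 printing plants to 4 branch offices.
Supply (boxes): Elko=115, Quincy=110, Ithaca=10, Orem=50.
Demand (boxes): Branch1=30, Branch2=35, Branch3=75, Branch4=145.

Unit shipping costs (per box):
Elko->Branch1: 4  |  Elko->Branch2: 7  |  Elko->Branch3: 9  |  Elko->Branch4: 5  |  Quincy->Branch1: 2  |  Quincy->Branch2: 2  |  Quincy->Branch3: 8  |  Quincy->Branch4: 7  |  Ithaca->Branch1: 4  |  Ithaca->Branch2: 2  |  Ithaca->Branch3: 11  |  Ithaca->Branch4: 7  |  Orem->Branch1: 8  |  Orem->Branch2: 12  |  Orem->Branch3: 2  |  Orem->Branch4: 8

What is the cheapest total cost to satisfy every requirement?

1215

A cheapest plan:
  Elko→Branch4: 115 × 5 = 575
  Quincy→Branch1: 30 × 2 = 60
  Quincy→Branch2: 25 × 2 = 50
  Quincy→Branch3: 25 × 8 = 200
  Quincy→Branch4: 30 × 7 = 210
  Ithaca→Branch2: 10 × 2 = 20
  Orem→Branch3: 50 × 2 = 100
Total = 575 + 60 + 50 + 200 + 210 + 20 + 100 = 1215.
(Supply check: Elko ships 115; Quincy ships 110; Ithaca ships 10; Orem ships 50.)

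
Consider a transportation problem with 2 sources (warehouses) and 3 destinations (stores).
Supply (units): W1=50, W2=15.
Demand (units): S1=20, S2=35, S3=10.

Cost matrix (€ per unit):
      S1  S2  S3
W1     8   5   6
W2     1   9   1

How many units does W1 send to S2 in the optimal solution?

The minimum-cost plan:
  W1 to S1: 5 × €8 = €40
  W1 to S2: 35 × €5 = €175
  W1 to S3: 10 × €6 = €60
  W2 to S1: 15 × €1 = €15
Total cost = €290.
So W1→S2 carries 35 units.

35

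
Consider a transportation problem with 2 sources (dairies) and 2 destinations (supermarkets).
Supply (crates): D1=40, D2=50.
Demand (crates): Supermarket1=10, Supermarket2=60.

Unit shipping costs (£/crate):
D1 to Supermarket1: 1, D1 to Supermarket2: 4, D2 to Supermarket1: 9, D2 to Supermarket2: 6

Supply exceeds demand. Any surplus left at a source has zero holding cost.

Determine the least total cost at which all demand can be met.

310

A cheapest plan:
  D1 to Supermarket1: 10 × £1 = £10
  D1 to Supermarket2: 30 × £4 = £120
  D2 to Supermarket2: 30 × £6 = £180
Total = 10 + 120 + 180 = £310.
(Supply check: D1 ships 40; D2 ships 30.)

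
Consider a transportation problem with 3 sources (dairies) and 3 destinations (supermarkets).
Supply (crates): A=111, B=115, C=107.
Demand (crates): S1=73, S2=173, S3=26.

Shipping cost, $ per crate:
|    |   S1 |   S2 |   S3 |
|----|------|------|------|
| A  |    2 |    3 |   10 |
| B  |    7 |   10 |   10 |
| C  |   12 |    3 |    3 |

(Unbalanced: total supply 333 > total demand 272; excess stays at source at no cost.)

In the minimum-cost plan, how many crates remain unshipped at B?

61

An optimal plan:
  A to S1: 19 × $2 = $38
  A to S2: 92 × $3 = $276
  B to S1: 54 × $7 = $378
  C to S2: 81 × $3 = $243
  C to S3: 26 × $3 = $78
Total cost = $1013.
B ships 54 of its 115, leaving 61.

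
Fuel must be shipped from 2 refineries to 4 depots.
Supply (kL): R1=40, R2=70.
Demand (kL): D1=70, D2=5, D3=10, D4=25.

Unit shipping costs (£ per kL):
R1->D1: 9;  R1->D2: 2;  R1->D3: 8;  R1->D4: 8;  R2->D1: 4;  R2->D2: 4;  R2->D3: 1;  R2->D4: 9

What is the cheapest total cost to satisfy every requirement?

Optimal allocation:
  R1 to D1: 10 × £9 = £90
  R1 to D2: 5 × £2 = £10
  R1 to D4: 25 × £8 = £200
  R2 to D1: 60 × £4 = £240
  R2 to D3: 10 × £1 = £10
Total = 90 + 10 + 200 + 240 + 10 = £550.
(Supply check: R1 ships 40; R2 ships 70.)

550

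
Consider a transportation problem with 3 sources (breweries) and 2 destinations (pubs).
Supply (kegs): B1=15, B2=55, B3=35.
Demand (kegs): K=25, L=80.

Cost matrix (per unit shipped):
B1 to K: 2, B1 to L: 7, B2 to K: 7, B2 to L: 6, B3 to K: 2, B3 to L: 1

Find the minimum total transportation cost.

405

Optimal allocation:
  B1→K: 15 × 2 = 30
  B2→K: 10 × 7 = 70
  B2→L: 45 × 6 = 270
  B3→L: 35 × 1 = 35
Total = 30 + 70 + 270 + 35 = 405.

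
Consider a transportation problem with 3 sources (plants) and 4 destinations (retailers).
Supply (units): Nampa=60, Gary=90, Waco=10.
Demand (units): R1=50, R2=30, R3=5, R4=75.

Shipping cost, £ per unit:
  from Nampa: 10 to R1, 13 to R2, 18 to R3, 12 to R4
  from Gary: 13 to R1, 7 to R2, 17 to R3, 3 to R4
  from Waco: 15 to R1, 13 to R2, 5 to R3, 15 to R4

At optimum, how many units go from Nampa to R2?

Optimal shipments:
  Nampa→R1: 50 × £10 = £500
  Nampa→R2: 10 × £13 = £130
  Gary→R2: 15 × £7 = £105
  Gary→R4: 75 × £3 = £225
  Waco→R2: 5 × £13 = £65
  Waco→R3: 5 × £5 = £25
Total cost = £1050.
So Nampa→R2 carries 10 units.

10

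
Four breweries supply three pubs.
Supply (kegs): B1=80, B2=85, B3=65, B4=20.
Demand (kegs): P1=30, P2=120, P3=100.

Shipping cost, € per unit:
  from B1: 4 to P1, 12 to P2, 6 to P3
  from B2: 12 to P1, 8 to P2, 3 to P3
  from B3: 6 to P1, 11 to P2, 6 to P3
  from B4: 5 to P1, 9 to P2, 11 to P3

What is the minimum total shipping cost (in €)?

Optimal allocation:
  B1->P1: 30 × €4 = €120
  B1->P3: 50 × €6 = €300
  B2->P2: 85 × €8 = €680
  B3->P2: 15 × €11 = €165
  B3->P3: 50 × €6 = €300
  B4->P2: 20 × €9 = €180
Total = 120 + 300 + 680 + 165 + 300 + 180 = €1745.
(Supply check: B1 ships 80; B2 ships 85; B3 ships 65; B4 ships 20.)

1745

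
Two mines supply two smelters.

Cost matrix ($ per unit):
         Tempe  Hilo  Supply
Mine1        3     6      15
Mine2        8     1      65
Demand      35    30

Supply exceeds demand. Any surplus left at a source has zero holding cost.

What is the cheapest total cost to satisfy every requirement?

235

Optimal allocation:
  Mine1→Tempe: 15 × $3 = $45
  Mine2→Tempe: 20 × $8 = $160
  Mine2→Hilo: 30 × $1 = $30
Total = 45 + 160 + 30 = $235.
(Supply check: Mine1 ships 15; Mine2 ships 50.)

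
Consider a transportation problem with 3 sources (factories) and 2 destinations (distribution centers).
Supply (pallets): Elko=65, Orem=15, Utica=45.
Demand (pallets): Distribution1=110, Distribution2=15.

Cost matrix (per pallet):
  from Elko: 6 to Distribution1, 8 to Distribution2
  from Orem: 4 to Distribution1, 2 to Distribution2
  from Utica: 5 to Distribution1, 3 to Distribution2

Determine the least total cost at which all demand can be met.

645

An optimal shipping plan:
  Elko→Distribution1: 65 × 6 = 390
  Orem→Distribution1: 15 × 4 = 60
  Utica→Distribution1: 30 × 5 = 150
  Utica→Distribution2: 15 × 3 = 45
Total = 390 + 60 + 150 + 45 = 645.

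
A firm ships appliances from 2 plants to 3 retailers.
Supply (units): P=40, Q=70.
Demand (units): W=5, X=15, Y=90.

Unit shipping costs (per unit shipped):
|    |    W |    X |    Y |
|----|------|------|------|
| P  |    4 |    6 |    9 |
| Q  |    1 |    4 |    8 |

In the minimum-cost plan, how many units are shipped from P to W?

The minimum-cost plan:
  P→Y: 40 units
  Q→W: 5 units
  Q→X: 15 units
  Q→Y: 50 units
Total cost = 825.
The route P→W is not used.

0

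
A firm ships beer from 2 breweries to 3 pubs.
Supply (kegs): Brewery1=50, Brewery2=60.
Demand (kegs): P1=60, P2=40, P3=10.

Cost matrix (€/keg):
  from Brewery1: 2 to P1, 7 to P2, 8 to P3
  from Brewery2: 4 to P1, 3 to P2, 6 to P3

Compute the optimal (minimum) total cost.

320

Optimal allocation:
  Brewery1->P1: 50 × €2 = €100
  Brewery2->P1: 10 × €4 = €40
  Brewery2->P2: 40 × €3 = €120
  Brewery2->P3: 10 × €6 = €60
Total = 100 + 40 + 120 + 60 = €320.
(Supply check: Brewery1 ships 50; Brewery2 ships 60.)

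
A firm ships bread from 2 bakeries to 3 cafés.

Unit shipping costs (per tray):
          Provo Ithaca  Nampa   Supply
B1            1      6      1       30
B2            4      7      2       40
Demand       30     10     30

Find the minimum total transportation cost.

160

Optimal allocation:
  B1 to Provo: 30 × 1 = 30
  B2 to Ithaca: 10 × 7 = 70
  B2 to Nampa: 30 × 2 = 60
Total = 30 + 70 + 60 = 160.
(Supply check: B1 ships 30; B2 ships 40.)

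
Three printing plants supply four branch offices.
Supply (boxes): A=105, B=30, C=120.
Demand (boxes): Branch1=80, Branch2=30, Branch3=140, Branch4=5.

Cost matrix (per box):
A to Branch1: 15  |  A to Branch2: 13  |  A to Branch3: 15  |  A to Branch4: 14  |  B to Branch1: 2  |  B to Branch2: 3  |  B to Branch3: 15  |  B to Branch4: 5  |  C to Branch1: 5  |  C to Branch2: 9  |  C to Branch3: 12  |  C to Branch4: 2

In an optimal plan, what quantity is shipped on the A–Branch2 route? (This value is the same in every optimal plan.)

Optimal shipments:
  A–Branch3: 105 boxes
  B–Branch2: 30 boxes
  C–Branch1: 80 boxes
  C–Branch3: 35 boxes
  C–Branch4: 5 boxes
Total cost = 2495.
The route A→Branch2 is not used.

0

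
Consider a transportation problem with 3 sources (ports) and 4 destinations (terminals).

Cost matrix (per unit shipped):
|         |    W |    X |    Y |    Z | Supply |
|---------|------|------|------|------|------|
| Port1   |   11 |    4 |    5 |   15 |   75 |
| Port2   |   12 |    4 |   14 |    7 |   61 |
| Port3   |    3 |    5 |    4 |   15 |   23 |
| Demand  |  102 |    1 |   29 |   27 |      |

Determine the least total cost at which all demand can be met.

A cheapest plan:
  Port1–W: 46 × 11 = 506
  Port1–Y: 29 × 5 = 145
  Port2–W: 33 × 12 = 396
  Port2–X: 1 × 4 = 4
  Port2–Z: 27 × 7 = 189
  Port3–W: 23 × 3 = 69
Total = 506 + 145 + 396 + 4 + 189 + 69 = 1309.
(Supply check: Port1 ships 75; Port2 ships 61; Port3 ships 23.)

1309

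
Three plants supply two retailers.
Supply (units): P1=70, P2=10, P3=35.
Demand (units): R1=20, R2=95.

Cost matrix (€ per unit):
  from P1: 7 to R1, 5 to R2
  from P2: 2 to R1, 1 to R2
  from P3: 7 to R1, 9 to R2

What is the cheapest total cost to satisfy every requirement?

One minimum-cost allocation:
  P1 to R2: 70 units
  P2 to R2: 10 units
  P3 to R1: 20 units
  P3 to R2: 15 units
Total cost = €635.

635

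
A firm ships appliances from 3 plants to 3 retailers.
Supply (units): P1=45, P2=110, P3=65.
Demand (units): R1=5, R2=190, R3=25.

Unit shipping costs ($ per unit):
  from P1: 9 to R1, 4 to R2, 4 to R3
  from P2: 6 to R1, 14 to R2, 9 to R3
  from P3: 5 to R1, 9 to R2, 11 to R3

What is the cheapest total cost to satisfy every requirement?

2140

A cheapest plan:
  P1->R2: 45 × $4 = $180
  P2->R1: 5 × $6 = $30
  P2->R2: 80 × $14 = $1120
  P2->R3: 25 × $9 = $225
  P3->R2: 65 × $9 = $585
Total = 180 + 30 + 1120 + 225 + 585 = $2140.
(Supply check: P1 ships 45; P2 ships 110; P3 ships 65.)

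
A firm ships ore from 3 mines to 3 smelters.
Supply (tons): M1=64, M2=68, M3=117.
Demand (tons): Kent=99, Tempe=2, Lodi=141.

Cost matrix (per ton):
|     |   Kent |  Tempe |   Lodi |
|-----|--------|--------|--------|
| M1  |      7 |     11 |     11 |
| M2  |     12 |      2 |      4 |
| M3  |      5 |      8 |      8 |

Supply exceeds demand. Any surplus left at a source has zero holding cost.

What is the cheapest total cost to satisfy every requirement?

An optimal shipping plan:
  M1–Kent: 57 tons
  M2–Tempe: 2 tons
  M2–Lodi: 66 tons
  M3–Kent: 42 tons
  M3–Lodi: 75 tons
Total cost = 1477.

1477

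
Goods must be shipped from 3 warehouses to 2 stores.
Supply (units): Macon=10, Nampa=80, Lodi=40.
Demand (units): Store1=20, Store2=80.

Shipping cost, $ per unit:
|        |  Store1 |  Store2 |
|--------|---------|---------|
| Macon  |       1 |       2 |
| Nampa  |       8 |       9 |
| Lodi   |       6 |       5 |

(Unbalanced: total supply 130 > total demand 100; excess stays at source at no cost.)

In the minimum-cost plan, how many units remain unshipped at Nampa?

Minimum-cost shipments:
  Macon->Store2: 10 × $2 = $20
  Nampa->Store1: 20 × $8 = $160
  Nampa->Store2: 30 × $9 = $270
  Lodi->Store2: 40 × $5 = $200
Total cost = $650.
Nampa ships 50 of its 80, leaving 30.

30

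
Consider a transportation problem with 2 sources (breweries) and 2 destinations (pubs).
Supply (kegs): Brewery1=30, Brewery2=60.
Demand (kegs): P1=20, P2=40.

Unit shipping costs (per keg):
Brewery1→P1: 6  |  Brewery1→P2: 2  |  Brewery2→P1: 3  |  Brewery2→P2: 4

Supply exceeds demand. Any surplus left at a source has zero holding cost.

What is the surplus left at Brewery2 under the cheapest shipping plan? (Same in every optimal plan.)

An optimal plan:
  Brewery1 to P2: 30 × 2 = 60
  Brewery2 to P1: 20 × 3 = 60
  Brewery2 to P2: 10 × 4 = 40
Total cost = 160.
Brewery2 ships 30 of its 60, leaving 30.

30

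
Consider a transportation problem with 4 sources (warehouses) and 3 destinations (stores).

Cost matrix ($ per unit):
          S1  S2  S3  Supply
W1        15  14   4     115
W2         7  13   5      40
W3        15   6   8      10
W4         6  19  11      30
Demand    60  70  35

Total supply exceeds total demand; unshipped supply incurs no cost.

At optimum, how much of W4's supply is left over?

0

Minimum-cost shipments:
  W1 to S2: 50 units
  W1 to S3: 35 units
  W2 to S1: 30 units
  W2 to S2: 10 units
  W3 to S2: 10 units
  W4 to S1: 30 units
Total cost = $1420.
W4 ships 30 of its 30, leaving 0.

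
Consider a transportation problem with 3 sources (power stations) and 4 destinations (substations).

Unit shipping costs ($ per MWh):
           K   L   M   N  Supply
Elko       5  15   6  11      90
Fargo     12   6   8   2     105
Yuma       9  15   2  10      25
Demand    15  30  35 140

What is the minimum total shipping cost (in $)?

1230

A cheapest plan:
  Elko->K: 15 × $5 = $75
  Elko->L: 30 × $15 = $450
  Elko->M: 10 × $6 = $60
  Elko->N: 35 × $11 = $385
  Fargo->N: 105 × $2 = $210
  Yuma->M: 25 × $2 = $50
Total = 75 + 450 + 60 + 385 + 210 + 50 = $1230.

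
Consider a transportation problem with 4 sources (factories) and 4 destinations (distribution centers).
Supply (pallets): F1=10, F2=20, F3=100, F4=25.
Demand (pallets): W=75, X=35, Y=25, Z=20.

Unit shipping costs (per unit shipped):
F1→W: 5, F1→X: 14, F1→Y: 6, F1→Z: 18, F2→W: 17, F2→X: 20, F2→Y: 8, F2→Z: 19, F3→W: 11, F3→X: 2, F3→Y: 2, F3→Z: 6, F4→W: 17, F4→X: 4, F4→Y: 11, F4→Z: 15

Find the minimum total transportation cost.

1175

One minimum-cost allocation:
  F1–W: 10 × 5 = 50
  F2–Y: 20 × 8 = 160
  F3–W: 65 × 11 = 715
  F3–X: 10 × 2 = 20
  F3–Y: 5 × 2 = 10
  F3–Z: 20 × 6 = 120
  F4–X: 25 × 4 = 100
Total = 50 + 160 + 715 + 20 + 10 + 120 + 100 = 1175.
(Supply check: F1 ships 10; F2 ships 20; F3 ships 100; F4 ships 25.)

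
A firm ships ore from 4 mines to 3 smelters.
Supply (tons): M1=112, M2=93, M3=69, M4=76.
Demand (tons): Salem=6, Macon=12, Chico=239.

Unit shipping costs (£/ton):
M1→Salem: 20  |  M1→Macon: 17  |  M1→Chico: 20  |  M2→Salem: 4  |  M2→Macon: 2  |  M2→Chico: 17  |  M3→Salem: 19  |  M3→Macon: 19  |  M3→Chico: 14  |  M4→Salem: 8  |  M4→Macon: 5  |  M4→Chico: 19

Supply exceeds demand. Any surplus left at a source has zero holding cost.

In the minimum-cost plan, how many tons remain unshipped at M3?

An optimal plan:
  M1→Chico: 19 × £20 = £380
  M2→Salem: 6 × £4 = £24
  M2→Macon: 12 × £2 = £24
  M2→Chico: 75 × £17 = £1275
  M3→Chico: 69 × £14 = £966
  M4→Chico: 76 × £19 = £1444
Total cost = £4113.
M3 ships 69 of its 69, leaving 0.

0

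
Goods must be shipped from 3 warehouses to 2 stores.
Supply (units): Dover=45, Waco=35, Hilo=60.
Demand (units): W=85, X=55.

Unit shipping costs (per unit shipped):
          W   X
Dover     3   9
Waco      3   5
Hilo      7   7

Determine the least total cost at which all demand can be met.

660

An optimal shipping plan:
  Dover to W: 45 × 3 = 135
  Waco to W: 35 × 3 = 105
  Hilo to W: 5 × 7 = 35
  Hilo to X: 55 × 7 = 385
Total = 135 + 105 + 35 + 385 = 660.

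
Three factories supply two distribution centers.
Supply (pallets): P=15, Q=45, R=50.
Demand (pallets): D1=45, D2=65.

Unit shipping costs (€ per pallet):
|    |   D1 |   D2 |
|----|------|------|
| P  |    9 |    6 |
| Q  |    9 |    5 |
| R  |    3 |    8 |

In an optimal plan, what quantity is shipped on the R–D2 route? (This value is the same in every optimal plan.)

Solving gives:
  P–D2: 15 × €6 = €90
  Q–D2: 45 × €5 = €225
  R–D1: 45 × €3 = €135
  R–D2: 5 × €8 = €40
Total cost = €490.
So R→D2 carries 5 pallets.

5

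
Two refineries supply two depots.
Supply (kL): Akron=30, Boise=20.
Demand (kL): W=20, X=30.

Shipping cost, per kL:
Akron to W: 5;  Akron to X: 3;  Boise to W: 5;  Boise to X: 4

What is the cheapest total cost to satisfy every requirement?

A cheapest plan:
  Akron->X: 30 × 3 = 90
  Boise->W: 20 × 5 = 100
Total = 90 + 100 = 190.

190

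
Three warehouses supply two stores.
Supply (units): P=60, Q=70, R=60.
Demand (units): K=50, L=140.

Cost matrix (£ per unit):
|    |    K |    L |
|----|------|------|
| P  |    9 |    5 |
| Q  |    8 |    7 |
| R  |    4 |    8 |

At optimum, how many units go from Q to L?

Optimal shipments:
  P->L: 60 × £5 = £300
  Q->L: 70 × £7 = £490
  R->K: 50 × £4 = £200
  R->L: 10 × £8 = £80
Total cost = £1070.
So Q→L carries 70 units.

70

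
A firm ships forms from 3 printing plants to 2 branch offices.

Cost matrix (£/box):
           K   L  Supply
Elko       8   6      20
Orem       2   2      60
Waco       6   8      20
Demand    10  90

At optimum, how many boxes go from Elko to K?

0

Solving gives:
  Elko–L: 20 × £6 = £120
  Orem–L: 60 × £2 = £120
  Waco–K: 10 × £6 = £60
  Waco–L: 10 × £8 = £80
Total cost = £380.
The route Elko→K is not used.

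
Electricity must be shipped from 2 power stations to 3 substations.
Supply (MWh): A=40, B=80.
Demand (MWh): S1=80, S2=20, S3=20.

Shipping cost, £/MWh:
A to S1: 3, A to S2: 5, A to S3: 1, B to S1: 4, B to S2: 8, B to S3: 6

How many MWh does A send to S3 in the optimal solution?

The minimum-cost plan:
  A to S2: 20 × £5 = £100
  A to S3: 20 × £1 = £20
  B to S1: 80 × £4 = £320
Total cost = £440.
So A→S3 carries 20 MWh.

20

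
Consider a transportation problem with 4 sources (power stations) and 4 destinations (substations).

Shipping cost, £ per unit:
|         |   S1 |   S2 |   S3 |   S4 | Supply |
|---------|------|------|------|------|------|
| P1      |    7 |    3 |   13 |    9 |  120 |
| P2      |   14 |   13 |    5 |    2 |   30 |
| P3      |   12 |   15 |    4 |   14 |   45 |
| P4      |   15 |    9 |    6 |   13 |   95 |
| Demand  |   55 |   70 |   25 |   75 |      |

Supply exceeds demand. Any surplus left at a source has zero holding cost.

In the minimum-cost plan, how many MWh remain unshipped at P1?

An optimal plan:
  P1–S1: 50 × £7 = £350
  P1–S2: 70 × £3 = £210
  P2–S4: 30 × £2 = £60
  P3–S1: 5 × £12 = £60
  P3–S3: 25 × £4 = £100
  P4–S4: 45 × £13 = £585
Total cost = £1365.
P1 ships 120 of its 120, leaving 0.

0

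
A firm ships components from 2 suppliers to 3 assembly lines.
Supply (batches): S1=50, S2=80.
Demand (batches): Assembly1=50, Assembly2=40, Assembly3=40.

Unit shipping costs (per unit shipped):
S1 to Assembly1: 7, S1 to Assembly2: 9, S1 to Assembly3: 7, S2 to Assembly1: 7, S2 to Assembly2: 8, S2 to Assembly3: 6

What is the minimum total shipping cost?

An optimal shipping plan:
  S1 to Assembly1: 50 × 7 = 350
  S2 to Assembly2: 40 × 8 = 320
  S2 to Assembly3: 40 × 6 = 240
Total = 350 + 320 + 240 = 910.

910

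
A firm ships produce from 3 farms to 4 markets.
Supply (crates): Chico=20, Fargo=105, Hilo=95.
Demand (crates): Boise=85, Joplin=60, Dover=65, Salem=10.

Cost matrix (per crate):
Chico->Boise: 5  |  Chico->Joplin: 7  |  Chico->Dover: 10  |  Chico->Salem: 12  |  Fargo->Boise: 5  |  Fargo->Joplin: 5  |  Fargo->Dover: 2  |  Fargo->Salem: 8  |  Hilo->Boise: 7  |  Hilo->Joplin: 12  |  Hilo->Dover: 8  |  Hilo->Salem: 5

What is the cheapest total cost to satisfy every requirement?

An optimal shipping plan:
  Chico to Joplin: 20 × 7 = 140
  Fargo to Joplin: 40 × 5 = 200
  Fargo to Dover: 65 × 2 = 130
  Hilo to Boise: 85 × 7 = 595
  Hilo to Salem: 10 × 5 = 50
Total = 140 + 200 + 130 + 595 + 50 = 1115.
(Supply check: Chico ships 20; Fargo ships 105; Hilo ships 95.)

1115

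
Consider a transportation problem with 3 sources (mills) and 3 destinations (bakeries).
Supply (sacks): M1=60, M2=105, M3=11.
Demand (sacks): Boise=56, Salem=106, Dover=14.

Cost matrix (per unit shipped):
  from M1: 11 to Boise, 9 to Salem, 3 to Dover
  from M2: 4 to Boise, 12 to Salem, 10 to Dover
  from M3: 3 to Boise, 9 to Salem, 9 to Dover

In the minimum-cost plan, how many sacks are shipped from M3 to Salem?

11

The minimum-cost plan:
  M1→Salem: 46 × 9 = 414
  M1→Dover: 14 × 3 = 42
  M2→Boise: 56 × 4 = 224
  M2→Salem: 49 × 12 = 588
  M3→Salem: 11 × 9 = 99
Total cost = 1367.
So M3→Salem carries 11 sacks.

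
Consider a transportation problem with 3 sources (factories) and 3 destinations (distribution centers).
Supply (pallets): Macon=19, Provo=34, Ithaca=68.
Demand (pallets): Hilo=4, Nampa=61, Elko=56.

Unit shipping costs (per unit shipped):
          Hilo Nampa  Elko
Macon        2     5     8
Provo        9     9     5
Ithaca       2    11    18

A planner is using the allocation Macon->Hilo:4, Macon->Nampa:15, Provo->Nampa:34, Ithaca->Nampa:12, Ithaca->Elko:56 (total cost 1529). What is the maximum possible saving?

474

Current plan cost = 4·2 + 15·5 + 34·9 + 12·11 + 56·18 = 1529.
Optimal plan:
  Macon->Elko: 19 × 8 = 152
  Provo->Elko: 34 × 5 = 170
  Ithaca->Hilo: 4 × 2 = 8
  Ithaca->Nampa: 61 × 11 = 671
  Ithaca->Elko: 3 × 18 = 54
Optimal cost = 1055.
Saving = 1529 − 1055 = 474.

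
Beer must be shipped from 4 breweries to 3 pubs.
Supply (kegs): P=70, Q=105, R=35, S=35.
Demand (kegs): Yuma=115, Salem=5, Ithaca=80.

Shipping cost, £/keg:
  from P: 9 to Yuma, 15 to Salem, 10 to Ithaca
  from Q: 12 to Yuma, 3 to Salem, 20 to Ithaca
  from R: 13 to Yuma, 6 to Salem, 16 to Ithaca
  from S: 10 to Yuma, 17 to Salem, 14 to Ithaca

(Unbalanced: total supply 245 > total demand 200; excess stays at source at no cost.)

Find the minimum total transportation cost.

Optimal allocation:
  P–Ithaca: 70 × £10 = £700
  Q–Yuma: 80 × £12 = £960
  Q–Salem: 5 × £3 = £15
  R–Ithaca: 10 × £16 = £160
  S–Yuma: 35 × £10 = £350
Total = 700 + 960 + 15 + 160 + 350 = £2185.

2185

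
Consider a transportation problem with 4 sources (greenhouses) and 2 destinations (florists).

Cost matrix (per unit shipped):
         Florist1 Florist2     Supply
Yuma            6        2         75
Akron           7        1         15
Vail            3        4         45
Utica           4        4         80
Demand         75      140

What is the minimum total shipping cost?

620

A cheapest plan:
  Yuma–Florist2: 75 × 2 = 150
  Akron–Florist2: 15 × 1 = 15
  Vail–Florist1: 45 × 3 = 135
  Utica–Florist1: 30 × 4 = 120
  Utica–Florist2: 50 × 4 = 200
Total = 150 + 15 + 135 + 120 + 200 = 620.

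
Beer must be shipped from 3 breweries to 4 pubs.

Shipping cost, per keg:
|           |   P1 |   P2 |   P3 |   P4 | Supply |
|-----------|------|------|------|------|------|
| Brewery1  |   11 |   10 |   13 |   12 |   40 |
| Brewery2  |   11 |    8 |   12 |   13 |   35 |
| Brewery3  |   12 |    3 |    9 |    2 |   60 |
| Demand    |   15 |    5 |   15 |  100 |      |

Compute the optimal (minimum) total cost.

An optimal shipping plan:
  Brewery1–P4: 40 kegs
  Brewery2–P1: 15 kegs
  Brewery2–P2: 5 kegs
  Brewery2–P3: 15 kegs
  Brewery3–P4: 60 kegs
Total cost = 985.
(Supply check: Brewery1 ships 40; Brewery2 ships 35; Brewery3 ships 60.)

985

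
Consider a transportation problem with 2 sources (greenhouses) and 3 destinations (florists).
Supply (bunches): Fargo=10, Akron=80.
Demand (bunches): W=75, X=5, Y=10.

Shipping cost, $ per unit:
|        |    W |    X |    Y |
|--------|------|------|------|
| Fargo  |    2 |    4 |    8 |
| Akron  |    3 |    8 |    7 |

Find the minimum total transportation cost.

310

A cheapest plan:
  Fargo–W: 5 × $2 = $10
  Fargo–X: 5 × $4 = $20
  Akron–W: 70 × $3 = $210
  Akron–Y: 10 × $7 = $70
Total = 10 + 20 + 210 + 70 = $310.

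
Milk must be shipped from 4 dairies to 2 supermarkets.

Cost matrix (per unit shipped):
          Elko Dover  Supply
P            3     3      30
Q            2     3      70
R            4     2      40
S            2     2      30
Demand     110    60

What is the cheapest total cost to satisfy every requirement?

370

A cheapest plan:
  P→Elko: 30 crates
  Q→Elko: 70 crates
  R→Dover: 40 crates
  S→Elko: 10 crates
  S→Dover: 20 crates
Total cost = 370.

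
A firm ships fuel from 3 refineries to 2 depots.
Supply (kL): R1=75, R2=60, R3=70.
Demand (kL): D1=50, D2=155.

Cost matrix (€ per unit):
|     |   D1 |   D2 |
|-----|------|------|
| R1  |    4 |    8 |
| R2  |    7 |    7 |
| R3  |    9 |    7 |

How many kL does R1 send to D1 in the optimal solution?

Optimal shipments:
  R1→D1: 50 × €4 = €200
  R1→D2: 25 × €8 = €200
  R2→D2: 60 × €7 = €420
  R3→D2: 70 × €7 = €490
Total cost = €1310.
So R1→D1 carries 50 kL.

50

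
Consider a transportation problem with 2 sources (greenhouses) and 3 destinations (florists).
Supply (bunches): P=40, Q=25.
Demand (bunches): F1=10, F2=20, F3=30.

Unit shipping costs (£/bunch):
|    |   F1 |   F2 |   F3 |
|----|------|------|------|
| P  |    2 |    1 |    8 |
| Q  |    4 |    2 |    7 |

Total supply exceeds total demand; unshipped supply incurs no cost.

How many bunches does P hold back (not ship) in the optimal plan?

An optimal plan:
  P to F1: 10 × £2 = £20
  P to F2: 20 × £1 = £20
  P to F3: 5 × £8 = £40
  Q to F3: 25 × £7 = £175
Total cost = £255.
P ships 35 of its 40, leaving 5.

5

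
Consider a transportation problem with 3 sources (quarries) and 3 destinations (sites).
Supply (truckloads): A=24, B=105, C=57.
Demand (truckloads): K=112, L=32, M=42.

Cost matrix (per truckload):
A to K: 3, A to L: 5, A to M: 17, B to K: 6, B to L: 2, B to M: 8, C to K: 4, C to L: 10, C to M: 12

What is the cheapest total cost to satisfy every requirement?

One minimum-cost allocation:
  A–K: 24 truckloads
  B–K: 31 truckloads
  B–L: 32 truckloads
  B–M: 42 truckloads
  C–K: 57 truckloads
Total cost = 886.
(Supply check: A ships 24; B ships 105; C ships 57.)

886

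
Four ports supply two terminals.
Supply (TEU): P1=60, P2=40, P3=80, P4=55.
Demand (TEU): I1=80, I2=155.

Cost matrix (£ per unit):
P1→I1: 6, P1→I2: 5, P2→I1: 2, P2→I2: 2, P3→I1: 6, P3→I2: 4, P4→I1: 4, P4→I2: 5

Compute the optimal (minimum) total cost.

Optimal allocation:
  P1->I2: 60 × £5 = £300
  P2->I1: 25 × £2 = £50
  P2->I2: 15 × £2 = £30
  P3->I2: 80 × £4 = £320
  P4->I1: 55 × £4 = £220
Total = 300 + 50 + 30 + 320 + 220 = £920.

920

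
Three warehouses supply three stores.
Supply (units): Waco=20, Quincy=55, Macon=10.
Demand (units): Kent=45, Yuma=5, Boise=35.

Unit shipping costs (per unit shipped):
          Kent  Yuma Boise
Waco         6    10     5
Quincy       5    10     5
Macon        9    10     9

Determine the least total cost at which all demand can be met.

An optimal shipping plan:
  Waco to Boise: 20 × 5 = 100
  Quincy to Kent: 40 × 5 = 200
  Quincy to Boise: 15 × 5 = 75
  Macon to Kent: 5 × 9 = 45
  Macon to Yuma: 5 × 10 = 50
Total = 100 + 200 + 75 + 45 + 50 = 470.

470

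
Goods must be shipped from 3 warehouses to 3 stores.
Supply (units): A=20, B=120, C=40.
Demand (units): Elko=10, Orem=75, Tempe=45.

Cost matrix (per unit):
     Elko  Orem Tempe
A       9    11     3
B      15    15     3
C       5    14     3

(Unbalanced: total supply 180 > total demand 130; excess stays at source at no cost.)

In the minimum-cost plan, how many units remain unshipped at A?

An optimal plan:
  A->Orem: 20 × 11 = 220
  B->Orem: 25 × 15 = 375
  B->Tempe: 45 × 3 = 135
  C->Elko: 10 × 5 = 50
  C->Orem: 30 × 14 = 420
Total cost = 1200.
A ships 20 of its 20, leaving 0.

0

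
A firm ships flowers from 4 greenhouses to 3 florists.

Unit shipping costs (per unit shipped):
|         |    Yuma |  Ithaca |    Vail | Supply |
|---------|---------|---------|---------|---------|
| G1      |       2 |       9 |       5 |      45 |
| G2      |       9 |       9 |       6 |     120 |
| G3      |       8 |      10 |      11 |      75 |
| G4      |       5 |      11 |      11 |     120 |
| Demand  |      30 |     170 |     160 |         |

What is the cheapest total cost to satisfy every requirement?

2850

A cheapest plan:
  G1–Vail: 45 × 5 = 225
  G2–Ithaca: 5 × 9 = 45
  G2–Vail: 115 × 6 = 690
  G3–Ithaca: 75 × 10 = 750
  G4–Yuma: 30 × 5 = 150
  G4–Ithaca: 90 × 11 = 990
Total = 225 + 45 + 690 + 750 + 150 + 990 = 2850.
(Supply check: G1 ships 45; G2 ships 120; G3 ships 75; G4 ships 120.)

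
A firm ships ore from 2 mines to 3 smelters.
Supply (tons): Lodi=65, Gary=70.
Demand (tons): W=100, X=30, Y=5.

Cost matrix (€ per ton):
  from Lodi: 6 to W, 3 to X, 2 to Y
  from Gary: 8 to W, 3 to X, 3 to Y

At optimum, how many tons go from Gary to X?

30

Solving gives:
  Lodi to W: 65 × €6 = €390
  Gary to W: 35 × €8 = €280
  Gary to X: 30 × €3 = €90
  Gary to Y: 5 × €3 = €15
Total cost = €775.
So Gary→X carries 30 tons.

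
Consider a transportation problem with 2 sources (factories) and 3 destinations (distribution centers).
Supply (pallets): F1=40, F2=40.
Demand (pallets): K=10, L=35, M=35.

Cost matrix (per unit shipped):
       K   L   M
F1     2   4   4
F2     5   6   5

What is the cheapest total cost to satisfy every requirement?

345

Optimal allocation:
  F1–K: 10 pallets
  F1–L: 30 pallets
  F2–L: 5 pallets
  F2–M: 35 pallets
Total cost = 345.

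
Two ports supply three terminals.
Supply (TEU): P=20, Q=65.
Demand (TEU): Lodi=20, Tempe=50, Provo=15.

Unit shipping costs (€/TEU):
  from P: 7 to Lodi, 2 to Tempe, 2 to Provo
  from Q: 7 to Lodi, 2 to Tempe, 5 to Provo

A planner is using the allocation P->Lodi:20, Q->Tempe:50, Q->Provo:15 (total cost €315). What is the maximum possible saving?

Current plan cost = 20·7 + 50·2 + 15·5 = €315.
Optimal plan:
  P→Tempe: 5 × €2 = €10
  P→Provo: 15 × €2 = €30
  Q→Lodi: 20 × €7 = €140
  Q→Tempe: 45 × €2 = €90
Optimal cost = €270.
Saving = 315 − 270 = €45.

45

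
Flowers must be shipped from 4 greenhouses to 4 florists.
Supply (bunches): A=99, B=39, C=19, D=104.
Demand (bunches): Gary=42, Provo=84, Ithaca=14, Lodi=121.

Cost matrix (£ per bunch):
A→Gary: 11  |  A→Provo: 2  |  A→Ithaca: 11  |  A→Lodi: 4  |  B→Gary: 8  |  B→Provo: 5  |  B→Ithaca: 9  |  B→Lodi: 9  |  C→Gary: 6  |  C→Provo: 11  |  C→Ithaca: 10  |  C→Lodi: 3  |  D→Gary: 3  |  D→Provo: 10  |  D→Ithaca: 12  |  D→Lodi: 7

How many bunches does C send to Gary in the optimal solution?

The minimum-cost plan:
  A->Provo: 59 × £2 = £118
  A->Lodi: 40 × £4 = £160
  B->Provo: 25 × £5 = £125
  B->Ithaca: 14 × £9 = £126
  C->Lodi: 19 × £3 = £57
  D->Gary: 42 × £3 = £126
  D->Lodi: 62 × £7 = £434
Total cost = £1146.
The route C→Gary is not used.

0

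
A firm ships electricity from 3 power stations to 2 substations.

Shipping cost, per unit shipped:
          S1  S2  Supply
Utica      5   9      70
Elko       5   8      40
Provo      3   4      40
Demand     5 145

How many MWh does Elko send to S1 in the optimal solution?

0

Optimal shipments:
  Utica to S1: 5 MWh
  Utica to S2: 65 MWh
  Elko to S2: 40 MWh
  Provo to S2: 40 MWh
Total cost = 1090.
The route Elko→S1 is not used.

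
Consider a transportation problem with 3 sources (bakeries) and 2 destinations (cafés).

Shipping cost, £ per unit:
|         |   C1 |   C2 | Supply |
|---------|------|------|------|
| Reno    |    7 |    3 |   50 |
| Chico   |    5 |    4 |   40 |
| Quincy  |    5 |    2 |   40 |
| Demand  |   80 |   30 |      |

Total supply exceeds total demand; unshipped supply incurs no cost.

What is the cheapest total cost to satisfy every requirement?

490

An optimal shipping plan:
  Reno–C2: 30 × £3 = £90
  Chico–C1: 40 × £5 = £200
  Quincy–C1: 40 × £5 = £200
Total = 90 + 200 + 200 = £490.
(Supply check: Reno ships 30; Chico ships 40; Quincy ships 40.)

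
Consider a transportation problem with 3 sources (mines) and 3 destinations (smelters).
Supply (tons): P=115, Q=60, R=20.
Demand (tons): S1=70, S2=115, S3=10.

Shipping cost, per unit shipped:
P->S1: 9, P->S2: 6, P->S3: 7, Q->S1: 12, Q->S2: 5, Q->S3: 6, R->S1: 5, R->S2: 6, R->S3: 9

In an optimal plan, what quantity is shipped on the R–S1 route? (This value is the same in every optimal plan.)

20

Solving gives:
  P→S1: 50 tons
  P→S2: 55 tons
  P→S3: 10 tons
  Q→S2: 60 tons
  R→S1: 20 tons
Total cost = 1250.
So R→S1 carries 20 tons.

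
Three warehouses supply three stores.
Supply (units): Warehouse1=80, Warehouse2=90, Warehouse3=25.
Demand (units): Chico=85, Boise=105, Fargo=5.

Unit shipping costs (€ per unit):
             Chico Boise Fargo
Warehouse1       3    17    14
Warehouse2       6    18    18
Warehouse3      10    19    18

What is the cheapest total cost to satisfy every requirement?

2270

Optimal allocation:
  Warehouse1->Chico: 75 × €3 = €225
  Warehouse1->Fargo: 5 × €14 = €70
  Warehouse2->Chico: 10 × €6 = €60
  Warehouse2->Boise: 80 × €18 = €1440
  Warehouse3->Boise: 25 × €19 = €475
Total = 225 + 70 + 60 + 1440 + 475 = €2270.
(Supply check: Warehouse1 ships 80; Warehouse2 ships 90; Warehouse3 ships 25.)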